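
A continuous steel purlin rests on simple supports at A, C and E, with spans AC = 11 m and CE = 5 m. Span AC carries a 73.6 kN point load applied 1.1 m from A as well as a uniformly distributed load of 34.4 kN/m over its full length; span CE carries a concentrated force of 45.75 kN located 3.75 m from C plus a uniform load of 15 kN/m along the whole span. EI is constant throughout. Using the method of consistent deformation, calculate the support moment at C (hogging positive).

Insert a hinge at C; M_C is the redundant, and each span becomes simply supported.
Discontinuity in slope at C on the released structure — sum the simple-span end rotations:
  span AC: point load 73.6 at a = 1.1: Pab(L + a)/(6LEI) = 146.9/EI
  span AC: UDL 34.4: wL³/(24EI) = 1908/EI
  span CE: point load 45.75 at a = 3.75: Pab(L + b)/(6LEI) = 44.68/EI
  span CE: UDL 15: wL³/(24EI) = 78.12/EI
  relative rotation θ_0 = (2055 + 122.8)/EI = 2178/EI
A unit hogging moment at C produces rotation L₁/(3EI) + L₂/(3EI) = 5.333/EI.
Slope continuity at C: θ_0 = M_C·5.333/EI, so M_C = 2178/5.333 = 408.3 kN·m (hogging).

M_C = 408.3 kN·m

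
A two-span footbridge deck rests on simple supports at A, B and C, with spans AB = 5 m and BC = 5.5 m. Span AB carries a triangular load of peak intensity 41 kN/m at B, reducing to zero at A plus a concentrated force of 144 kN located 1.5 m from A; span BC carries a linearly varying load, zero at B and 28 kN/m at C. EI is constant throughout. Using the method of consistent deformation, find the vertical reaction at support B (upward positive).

Take M_B as the redundant. Released structure: two simple spans AB and BC with a hinge at B.
End slopes at the hinge B, treating each span as simply supported:
  span AB: triangular load, peak 41: w₀L³/(45EI) = 113.9/EI
  span AB: point load 144 at a = 1.5: Pab(L + a)/(6LEI) = 163.8/EI
  span BC: triangular load, peak 28: 7w₀L³/(360EI) = 90.58/EI
  relative rotation θ_0 = (277.7 + 90.58)/EI = 368.3/EI
A unit hogging moment at B produces rotation L₁/(3EI) + L₂/(3EI) = 3.5/EI.
Slope continuity at B: θ_0 = M_B·3.5/EI, so M_B = 368.3/3.5 = 105.2 kN·m (hogging).
Span AB, ΣM about A with M_B applied at B: R_B^{AB}·5 = 557.7 + 105.2, so R_B^{AB} = 132.6 kN and R_A = 246.5 − 132.6 = 113.9 kN.
Span BC, ΣM about C: R_B^{BC}·5.5 = 141.2 + 105.2, so R_B^{BC} = 44.8 kN and R_C = 77 − 44.8 = 32.2 kN.
R_B = 132.6 + 44.8 = 177.4 kN.

R_B = 177.4 kN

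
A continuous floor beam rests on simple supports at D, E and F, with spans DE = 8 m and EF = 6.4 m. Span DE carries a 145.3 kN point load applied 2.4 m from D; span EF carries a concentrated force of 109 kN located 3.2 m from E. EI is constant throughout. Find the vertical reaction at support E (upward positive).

R_E = 139.2 kN

Release continuity at E by inserting a hinge; the redundant is the internal moment M_E. The primary structure is two simply-supported spans DE and EF.
End slopes at the hinge E, treating each span as simply supported:
  span DE: point load 145.3 at a = 2.4: Pab(L + a)/(6LEI) = 423.1/EI
  span EF: point load 109 at a = 3.2: Pab(L + b)/(6LEI) = 279/EI
  relative rotation θ_0 = (423.1 + 279)/EI = 702.2/EI
A unit hogging moment at E produces rotation L₁/(3EI) + L₂/(3EI) = 4.8/EI.
Slope continuity at E: θ_0 = M_E·4.8/EI, so M_E = 702.2/4.8 = 146.3 kN·m (hogging).
Span DE, ΣM about D with M_E applied at E: R_E^{DE}·8 = 348.7 + 146.3, so R_E^{DE} = 61.88 kN and R_D = 145.3 − 61.88 = 83.42 kN.
Span EF, ΣM about F: R_E^{EF}·6.4 = 348.8 + 146.3, so R_E^{EF} = 77.36 kN and R_F = 109 − 77.36 = 31.64 kN.
R_E = 61.88 + 77.36 = 139.2 kN.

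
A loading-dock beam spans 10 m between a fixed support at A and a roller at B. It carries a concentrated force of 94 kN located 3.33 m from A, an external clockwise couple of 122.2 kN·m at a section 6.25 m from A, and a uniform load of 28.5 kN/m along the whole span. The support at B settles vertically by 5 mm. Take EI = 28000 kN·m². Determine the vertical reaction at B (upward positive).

Release the roller at B. Primary structure: cantilever fixed at A.
Deflection at B on the released cantilever, summing each load's contribution:
  point load 94 at a = 3.33: Pa²(3L − a)/(6EI) = 4633/EI
  clockwise couple 122.2 at a = 6.25: M₀a(2L − a)/(2EI) = 5251/EI
  UDL 28.5: wL⁴/(8EI) = 35625/EI
  δ_0 = 45509/EI
Tip deflection under a unit load at B: L³/(3EI) = 333.3/EI.
With EI = 28000 kN·m²: δ_0 = 1.6253 m and δ_{BB} = 0.011905 m/kN.
Compatibility — the beam at B must follow the support down by 0.005 m: δ_0 − R_B·δ_{BB} = 0.005, so R_B = (1.6253 − 0.005)/0.011905 = 136.1 kN.

R_B = 136.1 kN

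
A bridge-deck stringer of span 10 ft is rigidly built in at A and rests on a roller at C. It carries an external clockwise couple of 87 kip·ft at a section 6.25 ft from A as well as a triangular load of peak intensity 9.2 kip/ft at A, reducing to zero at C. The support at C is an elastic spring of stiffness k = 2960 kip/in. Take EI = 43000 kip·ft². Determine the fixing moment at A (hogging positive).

M_A = 36.92 kip·ft

Choose R_C as the redundant. The primary structure is the cantilever fixed at A.
Downward deflection at the released point C due to the loads:
  clockwise couple 87 at a = 6.25: M₀a(2L − a)/(2EI) = 3738/EI
  triangular load, peak 9.2 at the fixed end: w₀L⁴/(30EI) = 3067/EI
  δ_0 = 6805/EI
Flexibility coefficient — unit upward force at C: δ_{CC} = L³/(3EI) = 333.3/EI.
With EI = 43000 kip·ft²: δ_0 = 0.15825 ft and δ_{CC} = 0.007752 ft/kip.
Compatibility — the spring shortens by R_C/k under the reaction it provides: δ_0 − R_C·δ_{CC} = R_C/k. With 1/k = 1/(2960×12) ft/kip = 0.000028 ft/kip, R_C = δ_0 / (δ_{CC} + 1/k) = 0.15825 / (0.007752 + 0.000028) = 20.34 kip.
Moment equilibrium about A: M_A = Σ(load moments about A) − R_C·L = 240.3 − 20.34×10 = 36.92 kip·ft.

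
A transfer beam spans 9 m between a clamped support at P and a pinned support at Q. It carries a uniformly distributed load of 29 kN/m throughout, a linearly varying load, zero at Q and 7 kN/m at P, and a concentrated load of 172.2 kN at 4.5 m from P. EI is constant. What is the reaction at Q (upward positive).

R_Q = 158 kN

Take the reaction at Q as the redundant and release it; the primary structure is a cantilever fixed at P.
Downward deflection at the released point Q due to the loads:
  UDL 29: wL⁴/(8EI) = 23784/EI
  triangular load, peak 7 at the fixed end: w₀L⁴/(30EI) = 1531/EI
  point load 172.2 at a = 4.5: Pa²(3L − a)/(6EI) = 13076/EI
  δ_0 = 38391/EI
Flexibility coefficient — unit upward force at Q: δ_{QQ} = L³/(3EI) = 243/EI.
The prop prevents deflection at Q: R_Q = δ_0/δ_{QQ} = 38391/243 = 158 kN.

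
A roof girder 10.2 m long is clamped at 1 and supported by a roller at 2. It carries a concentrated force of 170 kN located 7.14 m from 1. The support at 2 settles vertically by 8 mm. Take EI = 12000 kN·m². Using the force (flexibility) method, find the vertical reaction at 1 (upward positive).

R_1 = 74.48 kN

Choose R_2 as the redundant. The primary structure is the cantilever fixed at 1.
Downward deflection at the released point 2 due to the loads:
  point load 170 at a = 7.14: Pa²(3L − a)/(6EI) = 33886/EI
Flexibility coefficient — unit upward force at 2: δ_{22} = L³/(3EI) = 353.7/EI.
With EI = 12000 kN·m²: δ_0 = 2.8238 m and δ_{22} = 0.029478 m/kN.
Compatibility — the beam at 2 must follow the support down by 0.008 m: δ_0 − R_2·δ_{22} = 0.008, so R_2 = (2.8238 − 0.008)/0.029478 = 95.52 kN.
Vertical equilibrium: R_1 = ΣP − R_2 = 170 − 95.52 = 74.48 kN.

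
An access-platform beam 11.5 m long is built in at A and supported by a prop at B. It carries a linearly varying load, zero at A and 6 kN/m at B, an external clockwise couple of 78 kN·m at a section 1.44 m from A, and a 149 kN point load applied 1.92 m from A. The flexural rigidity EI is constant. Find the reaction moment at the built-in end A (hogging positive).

M_A = 315.2 kN·m

Release the roller at B. Primary structure: cantilever fixed at A.
Deflection at B on the released cantilever, summing each load's contribution:
  triangular load, peak 6 at the free end: 11w₀L⁴/(120EI) = 9620/EI
  clockwise couple 78 at a = 1.44: M₀a(2L − a)/(2EI) = 1211/EI
  point load 149 at a = 1.92: Pa²(3L − a)/(6EI) = 2983/EI
  δ_0 = 13813/EI
Flexibility coefficient — unit upward force at B: δ_{BB} = L³/(3EI) = 507/EI.
The prop prevents deflection at B: R_B = δ_0/δ_{BB} = 13813/507 = 27.25 kN.
Moment equilibrium about A: M_A = Σ(load moments about A) − R_B·L = 628.6 − 27.25×11.5 = 315.2 kN·m.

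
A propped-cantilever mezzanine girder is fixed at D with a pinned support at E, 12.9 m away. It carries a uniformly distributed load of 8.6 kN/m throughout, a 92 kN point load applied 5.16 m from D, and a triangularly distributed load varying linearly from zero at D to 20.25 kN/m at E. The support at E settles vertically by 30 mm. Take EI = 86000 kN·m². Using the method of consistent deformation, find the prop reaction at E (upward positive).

R_E = 129 kN

Release the roller at E. Primary structure: cantilever fixed at D.
Deflection at E on the released cantilever, summing each load's contribution:
  UDL 8.6: wL⁴/(8EI) = 29769/EI
  point load 92 at a = 5.16: Pa²(3L − a)/(6EI) = 13693/EI
  triangular load, peak 20.25 at the free end: 11w₀L⁴/(120EI) = 51404/EI
  δ_0 = 94866/EI
Tip deflection under a unit load at E: L³/(3EI) = 715.6/EI.
With EI = 86000 kN·m²: δ_0 = 1.1031 m and δ_{EE} = 0.00832 m/kN.
Compatibility — the beam at E must follow the support down by 0.03 m: δ_0 − R_E·δ_{EE} = 0.03, so R_E = (1.1031 − 0.03)/0.00832 = 129 kN.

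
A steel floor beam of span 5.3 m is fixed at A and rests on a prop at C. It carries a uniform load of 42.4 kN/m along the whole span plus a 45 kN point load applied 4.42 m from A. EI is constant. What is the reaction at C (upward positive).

Remove the prop at C; the released (primary) structure is a cantilever built in at A.
Free-end deflection of the primary structure under the applied loading (downward +):
  UDL 42.4: wL⁴/(8EI) = 4182/EI
  point load 45 at a = 4.42: Pa²(3L − a)/(6EI) = 1682/EI
  δ_0 = 5864/EI
Flexibility coefficient — unit upward force at C: δ_{CC} = L³/(3EI) = 49.63/EI.
Compatibility at C: δ_0 − R_C·δ_{CC} = 0, so R_C = 5864/49.63 = 118.2 kN.

R_C = 118.2 kN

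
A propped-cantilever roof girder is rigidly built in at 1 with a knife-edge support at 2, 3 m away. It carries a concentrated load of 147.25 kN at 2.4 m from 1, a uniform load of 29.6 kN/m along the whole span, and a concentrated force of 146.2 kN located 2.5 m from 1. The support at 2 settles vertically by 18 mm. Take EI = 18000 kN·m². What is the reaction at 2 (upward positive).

Choose R_2 as the redundant. The primary structure is the cantilever fixed at 1.
Free-end deflection of the primary structure under the applied loading (downward +):
  point load 147.25 at a = 2.4: Pa²(3L − a)/(6EI) = 933/EI
  UDL 29.6: wL⁴/(8EI) = 299.7/EI
  point load 146.2 at a = 2.5: Pa²(3L − a)/(6EI) = 989.9/EI
  δ_0 = 2223/EI
Flexibility coefficient — unit upward force at 2: δ_{22} = L³/(3EI) = 9/EI.
With EI = 18000 kN·m²: δ_0 = 0.12348 m and δ_{22} = 0.0005 m/kN.
Compatibility — the beam at 2 must follow the support down by 0.018 m: δ_0 − R_2·δ_{22} = 0.018, so R_2 = (0.12348 − 0.018)/0.0005 = 211 kN.

R_2 = 211 kN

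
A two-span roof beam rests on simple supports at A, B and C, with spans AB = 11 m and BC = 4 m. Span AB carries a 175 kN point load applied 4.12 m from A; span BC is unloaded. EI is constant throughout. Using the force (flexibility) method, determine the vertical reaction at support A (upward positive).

Release continuity at B by inserting a hinge; the redundant is the internal moment M_B. The primary structure is two simply-supported spans AB and BC.
End slopes at the hinge B, treating each span as simply supported:
  span AB: point load 175 at a = 4.12: Pab(L + a)/(6LEI) = 1136/EI
  relative rotation θ_0 = (1136 + 0)/EI = 1136/EI
A unit hogging moment at B produces rotation L₁/(3EI) + L₂/(3EI) = 5/EI.
Slope continuity at B: θ_0 = M_B·5/EI, so M_B = 1136/5 = 227.3 kN·m (hogging).
Span AB, ΣM about A with M_B applied at B: R_B^{AB}·11 = 721 + 227.3, so R_B^{AB} = 86.21 kN and R_A = 175 − 86.21 = 88.79 kN.

R_A = 88.79 kN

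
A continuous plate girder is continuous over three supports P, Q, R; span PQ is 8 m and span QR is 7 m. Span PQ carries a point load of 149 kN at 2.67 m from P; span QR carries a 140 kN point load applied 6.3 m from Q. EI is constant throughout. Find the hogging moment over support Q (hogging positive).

M_Q = 116.9 kN·m

Insert a hinge at Q; M_Q is the redundant, and each span becomes simply supported.
End slopes at the hinge Q, treating each span as simply supported:
  span PQ: point load 149 at a = 2.67: Pab(L + a)/(6LEI) = 471.4/EI
  span QR: point load 140 at a = 6.3: Pab(L + b)/(6LEI) = 113.2/EI
  relative rotation θ_0 = (471.4 + 113.2)/EI = 584.5/EI
A unit hogging moment at Q produces rotation L₁/(3EI) + L₂/(3EI) = 5/EI.
Slope continuity at Q: θ_0 = M_Q·5/EI, so M_Q = 584.5/5 = 116.9 kN·m (hogging).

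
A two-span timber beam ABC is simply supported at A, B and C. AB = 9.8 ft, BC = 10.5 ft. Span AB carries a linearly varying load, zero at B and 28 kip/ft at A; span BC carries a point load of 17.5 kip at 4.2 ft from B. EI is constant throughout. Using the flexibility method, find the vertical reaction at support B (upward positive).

Take M_B as the redundant. Released structure: two simple spans AB and BC with a hinge at B.
End slopes at the hinge B, treating each span as simply supported:
  span AB: triangular load, peak 28: 7w₀L³/(360EI) = 512.4/EI
  span BC: point load 17.5 at a = 4.2: Pab(L + b)/(6LEI) = 123.5/EI
  relative rotation θ_0 = (512.4 + 123.5)/EI = 635.9/EI
A unit hogging moment at B produces rotation L₁/(3EI) + L₂/(3EI) = 6.767/EI.
Slope continuity at B: θ_0 = M_B·6.767/EI, so M_B = 635.9/6.767 = 93.98 kip·ft (hogging).
Span AB, ΣM about A with M_B applied at B: R_B^{AB}·9.8 = 448.2 + 93.98, so R_B^{AB} = 55.32 kip and R_A = 137.2 − 55.32 = 81.88 kip.
Span BC, ΣM about C: R_B^{BC}·10.5 = 110.2 + 93.98, so R_B^{BC} = 19.45 kip and R_C = 17.5 − 19.45 = -1.95 kip.
R_B = 55.32 + 19.45 = 74.77 kip.

R_B = 74.77 kip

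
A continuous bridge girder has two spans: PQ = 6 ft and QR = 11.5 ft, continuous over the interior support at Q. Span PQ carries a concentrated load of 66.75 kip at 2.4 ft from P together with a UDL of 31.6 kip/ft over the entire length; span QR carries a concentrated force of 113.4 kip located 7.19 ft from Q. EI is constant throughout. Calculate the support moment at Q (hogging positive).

Insert a hinge at Q; M_Q is the redundant, and each span becomes simply supported.
Discontinuity in slope at Q on the released structure — sum the simple-span end rotations:
  span PQ: point load 66.75 at a = 2.4: Pab(L + a)/(6LEI) = 134.6/EI
  span PQ: UDL 31.6: wL³/(24EI) = 284.4/EI
  span QR: point load 113.4 at a = 7.19: Pab(L + b)/(6LEI) = 805.2/EI
  relative rotation θ_0 = (419 + 805.2)/EI = 1224/EI
A unit hogging moment at Q produces rotation L₁/(3EI) + L₂/(3EI) = 5.833/EI.
Compatibility: M_Q·(L₁+L₂)/(3EI) = θ_0, giving M_Q = 209.9 kip·ft (hogging).

M_Q = 209.9 kip·ft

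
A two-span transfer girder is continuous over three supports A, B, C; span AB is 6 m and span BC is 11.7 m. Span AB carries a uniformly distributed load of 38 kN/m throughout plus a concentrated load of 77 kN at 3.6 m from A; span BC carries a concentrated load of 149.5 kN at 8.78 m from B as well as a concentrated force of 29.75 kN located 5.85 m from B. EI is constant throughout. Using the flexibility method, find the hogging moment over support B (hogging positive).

Take M_B as the redundant. Released structure: two simple spans AB and BC with a hinge at B.
Discontinuity in slope at B on the released structure — sum the simple-span end rotations:
  span AB: UDL 38: wL³/(24EI) = 342/EI
  span AB: point load 77 at a = 3.6: Pab(L + a)/(6LEI) = 177.4/EI
  span BC: point load 149.5 at a = 8.78: Pab(L + b)/(6LEI) = 798.2/EI
  span BC: point load 29.75 at a = 5.85: Pab(L + b)/(6LEI) = 254.5/EI
  relative rotation θ_0 = (519.4 + 1053)/EI = 1572/EI
A unit hogging moment at B produces rotation L₁/(3EI) + L₂/(3EI) = 5.9/EI.
Slope continuity at B: θ_0 = M_B·5.9/EI, so M_B = 1572/5.9 = 266.5 kN·m (hogging).

M_B = 266.5 kN·m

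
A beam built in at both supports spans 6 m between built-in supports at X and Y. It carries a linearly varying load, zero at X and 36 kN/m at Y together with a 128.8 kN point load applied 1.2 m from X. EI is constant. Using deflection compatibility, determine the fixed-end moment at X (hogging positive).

M_X = 142.1 kN·m

Release both end moments; the primary structure is a simply-supported span XY with redundants M_X and M_Y.
End rotations of the released simple span under the applied load (×1/EI):
  at X: triangular load, peak 36: 7w₀L³/(360EI) = 151.2/EI
  at Y: triangular load, peak 36: w₀L³/(45EI) = 172.8/EI
  at X: point load 128.8 at a = 1.2: Pab(L + b)/(6LEI) = 222.6/EI
  at Y: point load 128.8 at a = 1.2: Pab(L + a)/(6LEI) = 148.4/EI
  θ_X0 = 373.8/EI,  θ_Y0 = 321.2/EI
Flexibility coefficients: a unit moment at one end gives L/(3EI) there and L/(6EI) at the far end, so f₁₁ = f₂₂ = 2/EI and f₁₂ = f₂₁ = 1/EI.
Compatibility — zero rotation at each built-in end:
  2 M_X + 1 M_Y = 373.8
  1 M_X + 2 M_Y = 321.2
Solving the pair gives M_X = 142.1 kN·m and M_Y = 89.53 kN·m (hogging).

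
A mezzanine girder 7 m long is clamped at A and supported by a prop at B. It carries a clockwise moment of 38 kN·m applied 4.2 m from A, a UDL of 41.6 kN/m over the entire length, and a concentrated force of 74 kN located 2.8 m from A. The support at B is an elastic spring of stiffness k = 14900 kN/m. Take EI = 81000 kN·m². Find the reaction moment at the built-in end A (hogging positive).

M_A = 386.1 kN·m

Take the reaction at B as the redundant and release it; the primary structure is a cantilever fixed at A.
Downward deflection at the released point B due to the loads:
  clockwise couple 38 at a = 4.2: M₀a(2L − a)/(2EI) = 782/EI
  UDL 41.6: wL⁴/(8EI) = 12485/EI
  point load 74 at a = 2.8: Pa²(3L − a)/(6EI) = 1760/EI
  δ_0 = 15027/EI
Flexibility coefficient — unit upward force at B: δ_{BB} = L³/(3EI) = 114.3/EI.
With EI = 81000 kN·m²: δ_0 = 0.18552 m and δ_{BB} = 0.001412 m/kN.
Compatibility — the spring shortens by R_B/k under the reaction it provides: δ_0 − R_B·δ_{BB} = R_B/k. With 1/k = 0.000067 m/kN, R_B = δ_0 / (δ_{BB} + 1/k) = 0.18552 / (0.001412 + 0.000067) = 125.5 kN.
Moment equilibrium about A: M_A = Σ(load moments about A) − R_B·L = 1264 − 125.5×7 = 386.1 kN·m.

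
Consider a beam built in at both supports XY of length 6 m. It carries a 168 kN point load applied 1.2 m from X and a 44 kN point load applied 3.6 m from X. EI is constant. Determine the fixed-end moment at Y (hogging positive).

M_Y = 70.27 kN·m

Release both end moments; the primary structure is a simply-supported span XY with redundants M_X and M_Y.
On the primary (simply-supported) span, the end slopes from the loading are:
  at X: point load 168 at a = 1.2: Pab(L + b)/(6LEI) = 290.3/EI
  at Y: point load 168 at a = 1.2: Pab(L + a)/(6LEI) = 193.5/EI
  at X: point load 44 at a = 3.6: Pab(L + b)/(6LEI) = 88.7/EI
  at Y: point load 44 at a = 3.6: Pab(L + a)/(6LEI) = 101.4/EI
  θ_X0 = 379/EI,  θ_Y0 = 294.9/EI
Flexibility coefficients: a unit moment at one end gives L/(3EI) there and L/(6EI) at the far end, so f₁₁ = f₂₂ = 2/EI and f₁₂ = f₂₁ = 1/EI.
Compatibility — zero rotation at each built-in end:
  2 M_X + 1 M_Y = 379
  1 M_X + 2 M_Y = 294.9
Solving the pair gives M_X = 154.4 kN·m and M_Y = 70.27 kN·m (hogging).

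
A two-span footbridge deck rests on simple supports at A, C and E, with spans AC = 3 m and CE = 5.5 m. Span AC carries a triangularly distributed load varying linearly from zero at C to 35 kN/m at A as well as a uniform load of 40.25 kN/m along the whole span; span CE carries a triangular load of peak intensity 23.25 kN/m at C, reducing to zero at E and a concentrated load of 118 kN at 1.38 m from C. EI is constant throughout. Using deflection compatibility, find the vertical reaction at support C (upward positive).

Release continuity at C by inserting a hinge; the redundant is the internal moment M_C. The primary structure is two simply-supported spans AC and CE.
Rotations at C on the released spans (each span's end-slope, ×1/EI):
  span AC: triangular load, peak 35: 7w₀L³/(360EI) = 18.38/EI
  span AC: UDL 40.25: wL³/(24EI) = 45.28/EI
  span CE: triangular load, peak 23.25: w₀L³/(45EI) = 85.96/EI
  span CE: point load 118 at a = 1.38: Pab(L + b)/(6LEI) = 195.6/EI
  relative rotation θ_0 = (63.66 + 281.5)/EI = 345.2/EI
A unit hogging moment at C produces rotation L₁/(3EI) + L₂/(3EI) = 2.833/EI.
Slope continuity at C: θ_0 = M_C·2.833/EI, so M_C = 345.2/2.833 = 121.8 kN·m (hogging).
Span AC, ΣM about A with M_C applied at C: R_C^{AC}·3 = 233.6 + 121.8, so R_C^{AC} = 118.5 kN and R_A = 173.2 − 118.5 = 54.76 kN.
Span CE, ΣM about E: R_C^{CE}·5.5 = 720.6 + 121.8, so R_C^{CE} = 153.2 kN and R_E = 181.9 − 153.2 = 28.77 kN.
R_C = 118.5 + 153.2 = 271.7 kN.

R_C = 271.7 kN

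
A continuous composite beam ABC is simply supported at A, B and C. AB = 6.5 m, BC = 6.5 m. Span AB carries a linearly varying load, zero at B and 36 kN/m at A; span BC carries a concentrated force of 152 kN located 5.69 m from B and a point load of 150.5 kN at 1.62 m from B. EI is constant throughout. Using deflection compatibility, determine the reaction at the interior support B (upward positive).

R_B = 218.6 kN

Insert a hinge at B; M_B is the redundant, and each span becomes simply supported.
Discontinuity in slope at B on the released structure — sum the simple-span end rotations:
  span AB: triangular load, peak 36: 7w₀L³/(360EI) = 192.2/EI
  span BC: point load 152 at a = 5.69: Pab(L + b)/(6LEI) = 131.3/EI
  span BC: point load 150.5 at a = 1.62: Pab(L + b)/(6LEI) = 347.2/EI
  relative rotation θ_0 = (192.2 + 478.5)/EI = 670.7/EI
A unit hogging moment at B produces rotation L₁/(3EI) + L₂/(3EI) = 4.333/EI.
Slope continuity at B: θ_0 = M_B·4.333/EI, so M_B = 670.7/4.333 = 154.8 kN·m (hogging).
Span AB, ΣM about A with M_B applied at B: R_B^{AB}·6.5 = 253.5 + 154.8, so R_B^{AB} = 62.81 kN and R_A = 117 − 62.81 = 54.19 kN.
Span BC, ΣM about C: R_B^{BC}·6.5 = 857.6 + 154.8, so R_B^{BC} = 155.7 kN and R_C = 302.5 − 155.7 = 146.8 kN.
R_B = 62.81 + 155.7 = 218.6 kN.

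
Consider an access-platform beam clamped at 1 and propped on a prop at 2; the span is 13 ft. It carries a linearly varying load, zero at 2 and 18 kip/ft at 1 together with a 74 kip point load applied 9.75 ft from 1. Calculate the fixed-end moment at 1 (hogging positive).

M_1 = 315.5 kip·ft

Release the roller at 2. Primary structure: cantilever fixed at 1.
Primary-structure tip deflection at 2 by superposition:
  triangular load, peak 18 at the fixed end: w₀L⁴/(30EI) = 17137/EI
  point load 74 at a = 9.75: Pa²(3L − a)/(6EI) = 34294/EI
  δ_0 = 51430/EI
Tip deflection under a unit load at 2: L³/(3EI) = 732.3/EI.
Compatibility at 2: δ_0 − R_2·δ_{22} = 0, so R_2 = 51430/732.3 = 70.23 kip.
Moment equilibrium about 1: M_1 = Σ(load moments about 1) − R_2·L = 1228 − 70.23×13 = 315.5 kip·ft.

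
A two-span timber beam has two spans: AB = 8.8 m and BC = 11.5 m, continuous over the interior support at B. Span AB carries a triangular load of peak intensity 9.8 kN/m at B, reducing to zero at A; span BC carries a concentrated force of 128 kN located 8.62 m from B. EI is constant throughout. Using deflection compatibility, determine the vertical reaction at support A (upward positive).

Take M_B as the redundant. Released structure: two simple spans AB and BC with a hinge at B.
Rotations at B on the released spans (each span's end-slope, ×1/EI):
  span AB: triangular load, peak 9.8: w₀L³/(45EI) = 148.4/EI
  span BC: point load 128 at a = 8.62: Pab(L + b)/(6LEI) = 662.2/EI
  relative rotation θ_0 = (148.4 + 662.2)/EI = 810.7/EI
A unit hogging moment at B produces rotation L₁/(3EI) + L₂/(3EI) = 6.767/EI.
Compatibility: M_B·(L₁+L₂)/(3EI) = θ_0, giving M_B = 119.8 kN·m (hogging).
Span AB, ΣM about A with M_B applied at B: R_B^{AB}·8.8 = 253 + 119.8, so R_B^{AB} = 42.36 kN and R_A = 43.12 − 42.36 = 0.7595 kN.

R_A = 0.7595 kN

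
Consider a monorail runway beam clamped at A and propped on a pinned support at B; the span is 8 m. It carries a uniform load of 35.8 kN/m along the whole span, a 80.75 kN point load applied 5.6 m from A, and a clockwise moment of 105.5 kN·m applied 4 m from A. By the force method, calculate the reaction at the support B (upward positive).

R_B = 167.7 kN

Take the reaction at B as the redundant and release it; the primary structure is a cantilever fixed at A.
Primary-structure tip deflection at B by superposition:
  UDL 35.8: wL⁴/(8EI) = 18330/EI
  point load 80.75 at a = 5.6: Pa²(3L − a)/(6EI) = 7766/EI
  clockwise couple 105.5 at a = 4: M₀a(2L − a)/(2EI) = 2532/EI
  δ_0 = 28627/EI
Tip deflection under a unit load at B: L³/(3EI) = 170.7/EI.
The prop prevents deflection at B: R_B = δ_0/δ_{BB} = 28627/170.7 = 167.7 kN.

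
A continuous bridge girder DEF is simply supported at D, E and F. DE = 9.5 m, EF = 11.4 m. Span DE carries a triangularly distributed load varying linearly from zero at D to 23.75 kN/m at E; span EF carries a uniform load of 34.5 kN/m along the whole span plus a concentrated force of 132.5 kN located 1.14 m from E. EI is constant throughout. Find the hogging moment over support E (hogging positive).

Insert a hinge at E; M_E is the redundant, and each span becomes simply supported.
Discontinuity in slope at E on the released structure — sum the simple-span end rotations:
  span DE: triangular load, peak 23.75: w₀L³/(45EI) = 452.5/EI
  span EF: UDL 34.5: wL³/(24EI) = 2130/EI
  span EF: point load 132.5 at a = 1.14: Pab(L + b)/(6LEI) = 490.8/EI
  relative rotation θ_0 = (452.5 + 2620)/EI = 3073/EI
A unit hogging moment at E produces rotation L₁/(3EI) + L₂/(3EI) = 6.967/EI.
Slope continuity at E: θ_0 = M_E·6.967/EI, so M_E = 3073/6.967 = 441.1 kN·m (hogging).

M_E = 441.1 kN·m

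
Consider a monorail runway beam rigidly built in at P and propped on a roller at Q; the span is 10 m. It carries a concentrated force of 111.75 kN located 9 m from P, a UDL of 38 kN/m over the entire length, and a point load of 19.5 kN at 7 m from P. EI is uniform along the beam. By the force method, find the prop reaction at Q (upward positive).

R_Q = 248.5 kN

Take the reaction at Q as the redundant and release it; the primary structure is a cantilever fixed at P.
Primary-structure tip deflection at Q by superposition:
  point load 111.75 at a = 9: Pa²(3L − a)/(6EI) = 31681/EI
  UDL 38: wL⁴/(8EI) = 47500/EI
  point load 19.5 at a = 7: Pa²(3L − a)/(6EI) = 3663/EI
  δ_0 = 82844/EI
Flexibility coefficient — unit upward force at Q: δ_{QQ} = L³/(3EI) = 333.3/EI.
The prop prevents deflection at Q: R_Q = δ_0/δ_{QQ} = 82844/333.3 = 248.5 kN.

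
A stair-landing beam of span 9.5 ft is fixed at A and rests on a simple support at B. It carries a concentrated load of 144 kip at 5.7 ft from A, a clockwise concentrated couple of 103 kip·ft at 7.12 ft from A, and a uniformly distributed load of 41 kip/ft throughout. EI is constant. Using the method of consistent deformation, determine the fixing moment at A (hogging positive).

Release the roller at B. Primary structure: cantilever fixed at A.
Deflection at B on the released cantilever, summing each load's contribution:
  point load 144 at a = 5.7: Pa²(3L − a)/(6EI) = 17779/EI
  clockwise couple 103 at a = 7.12: M₀a(2L − a)/(2EI) = 4356/EI
  UDL 41: wL⁴/(8EI) = 41743/EI
  δ_0 = 63878/EI
Tip deflection under a unit load at B: L³/(3EI) = 285.8/EI.
The prop prevents deflection at B: R_B = δ_0/δ_{BB} = 63878/285.8 = 223.5 kip.
Moment equilibrium about A: M_A = Σ(load moments about A) − R_B·L = 2774 − 223.5×9.5 = 650.6 kip·ft.

M_A = 650.6 kip·ft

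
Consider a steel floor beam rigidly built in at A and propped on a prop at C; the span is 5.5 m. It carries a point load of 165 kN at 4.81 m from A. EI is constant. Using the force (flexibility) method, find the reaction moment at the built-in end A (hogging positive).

M_A = 56.03 kN·m

Take the reaction at C as the redundant and release it; the primary structure is a cantilever fixed at A.
Downward deflection at the released point C due to the loads:
  point load 165 at a = 4.81: Pa²(3L − a)/(6EI) = 7438/EI
Flexibility coefficient — unit upward force at C: δ_{CC} = L³/(3EI) = 55.46/EI.
Compatibility at C: δ_0 − R_C·δ_{CC} = 0, so R_C = 7438/55.46 = 134.1 kN.
Moment equilibrium about A: M_A = Σ(load moments about A) − R_C·L = 793.6 − 134.1×5.5 = 56.03 kN·m.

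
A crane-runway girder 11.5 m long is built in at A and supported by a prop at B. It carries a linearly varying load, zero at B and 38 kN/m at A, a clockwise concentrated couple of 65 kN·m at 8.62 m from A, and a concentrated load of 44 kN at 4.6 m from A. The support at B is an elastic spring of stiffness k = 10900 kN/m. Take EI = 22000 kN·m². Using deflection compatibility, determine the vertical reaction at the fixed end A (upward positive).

R_A = 201.9 kN

Choose R_B as the redundant. The primary structure is the cantilever fixed at A.
Downward deflection at the released point B due to the loads:
  triangular load, peak 38 at the fixed end: w₀L⁴/(30EI) = 22154/EI
  clockwise couple 65 at a = 8.62: M₀a(2L − a)/(2EI) = 4029/EI
  point load 44 at a = 4.6: Pa²(3L − a)/(6EI) = 4640/EI
  δ_0 = 30822/EI
Tip deflection under a unit load at B: L³/(3EI) = 507/EI.
With EI = 22000 kN·m²: δ_0 = 1.401 m and δ_{BB} = 0.023044 m/kN.
Compatibility — the spring shortens by R_B/k under the reaction it provides: δ_0 − R_B·δ_{BB} = R_B/k. With 1/k = 0.000092 m/kN, R_B = δ_0 / (δ_{BB} + 1/k) = 1.401 / (0.023044 + 0.000092) = 60.56 kN.
Vertical equilibrium: R_A = ΣP − R_B = 262.5 − 60.56 = 201.9 kN.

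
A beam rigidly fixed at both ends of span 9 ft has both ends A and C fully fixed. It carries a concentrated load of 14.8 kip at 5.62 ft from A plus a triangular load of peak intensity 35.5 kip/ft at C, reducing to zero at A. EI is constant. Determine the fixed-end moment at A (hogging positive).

M_A = 107.6 kip·ft

Release both end moments; the primary structure is a simply-supported span AC with redundants M_A and M_C.
Simple-span end rotations at A and C under the given loads:
  at A: point load 14.8 at a = 5.62: Pab(L + b)/(6LEI) = 64.45/EI
  at C: point load 14.8 at a = 5.62: Pab(L + a)/(6LEI) = 76.11/EI
  at A: triangular load, peak 35.5: 7w₀L³/(360EI) = 503.2/EI
  at C: triangular load, peak 35.5: w₀L³/(45EI) = 575.1/EI
  θ_A0 = 567.7/EI,  θ_C0 = 651.2/EI
Flexibility coefficients: a unit moment at one end gives L/(3EI) there and L/(6EI) at the far end, so f₁₁ = f₂₂ = 3/EI and f₁₂ = f₂₁ = 1.5/EI.
Compatibility — zero rotation at each built-in end:
  3 M_A + 1.5 M_C = 567.7
  1.5 M_A + 3 M_C = 651.2
Solving the pair gives M_A = 107.6 kip·ft and M_C = 163.3 kip·ft (hogging).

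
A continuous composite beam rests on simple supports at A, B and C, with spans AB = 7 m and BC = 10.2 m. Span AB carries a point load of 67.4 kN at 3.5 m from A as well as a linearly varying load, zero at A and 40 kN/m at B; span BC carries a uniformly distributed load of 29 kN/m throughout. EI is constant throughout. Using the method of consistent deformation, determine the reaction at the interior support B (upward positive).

R_B = 350.3 kN

Release continuity at B by inserting a hinge; the redundant is the internal moment M_B. The primary structure is two simply-supported spans AB and BC.
Discontinuity in slope at B on the released structure — sum the simple-span end rotations:
  span AB: point load 67.4 at a = 3.5: Pab(L + a)/(6LEI) = 206.4/EI
  span AB: triangular load, peak 40: w₀L³/(45EI) = 304.9/EI
  span BC: UDL 29: wL³/(24EI) = 1282/EI
  relative rotation θ_0 = (511.3 + 1282)/EI = 1794/EI
A unit hogging moment at B produces rotation L₁/(3EI) + L₂/(3EI) = 5.733/EI.
Compatibility: M_B·(L₁+L₂)/(3EI) = θ_0, giving M_B = 312.8 kN·m (hogging).
Span AB, ΣM about A with M_B applied at B: R_B^{AB}·7 = 889.2 + 312.8, so R_B^{AB} = 171.7 kN and R_A = 207.4 − 171.7 = 35.68 kN.
Span BC, ΣM about C: R_B^{BC}·10.2 = 1509 + 312.8, so R_B^{BC} = 178.6 kN and R_C = 295.8 − 178.6 = 117.2 kN.
R_B = 171.7 + 178.6 = 350.3 kN.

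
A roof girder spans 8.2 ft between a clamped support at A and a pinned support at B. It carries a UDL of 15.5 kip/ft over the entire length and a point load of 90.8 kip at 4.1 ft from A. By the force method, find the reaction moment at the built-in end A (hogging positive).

Take the reaction at B as the redundant and release it; the primary structure is a cantilever fixed at A.
Downward deflection at the released point B due to the loads:
  UDL 15.5: wL⁴/(8EI) = 8760/EI
  point load 90.8 at a = 4.1: Pa²(3L − a)/(6EI) = 5215/EI
  δ_0 = 13975/EI
Flexibility coefficient — unit upward force at B: δ_{BB} = L³/(3EI) = 183.8/EI.
The prop prevents deflection at B: R_B = δ_0/δ_{BB} = 13975/183.8 = 76.04 kip.
Moment equilibrium about A: M_A = Σ(load moments about A) − R_B·L = 893.4 − 76.04×8.2 = 269.9 kip·ft.

M_A = 269.9 kip·ft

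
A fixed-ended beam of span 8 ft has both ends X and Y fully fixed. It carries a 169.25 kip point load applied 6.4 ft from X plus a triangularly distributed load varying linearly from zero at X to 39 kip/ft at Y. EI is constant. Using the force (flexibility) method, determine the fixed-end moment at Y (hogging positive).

M_Y = 298.1 kip·ft

Release both end moments; the primary structure is a simply-supported span XY with redundants M_X and M_Y.
End rotations of the released simple span under the applied load (×1/EI):
  at X: point load 169.25 at a = 6.4: Pab(L + b)/(6LEI) = 346.6/EI
  at Y: point load 169.25 at a = 6.4: Pab(L + a)/(6LEI) = 519.9/EI
  at X: triangular load, peak 39: 7w₀L³/(360EI) = 388.3/EI
  at Y: triangular load, peak 39: w₀L³/(45EI) = 443.7/EI
  θ_X0 = 734.9/EI,  θ_Y0 = 963.7/EI
Flexibility coefficients: a unit moment at one end gives L/(3EI) there and L/(6EI) at the far end, so f₁₁ = f₂₂ = 2.667/EI and f₁₂ = f₂₁ = 1.333/EI.
Compatibility — zero rotation at each built-in end:
  2.667 M_X + 1.333 M_Y = 734.9
  1.333 M_X + 2.667 M_Y = 963.7
Solving the pair gives M_X = 126.5 kip·ft and M_Y = 298.1 kip·ft (hogging).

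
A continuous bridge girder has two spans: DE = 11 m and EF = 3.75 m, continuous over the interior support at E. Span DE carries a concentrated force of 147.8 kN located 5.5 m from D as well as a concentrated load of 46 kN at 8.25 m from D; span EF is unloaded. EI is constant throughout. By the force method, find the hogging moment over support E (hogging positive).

Release continuity at E by inserting a hinge; the redundant is the internal moment M_E. The primary structure is two simply-supported spans DE and EF.
Discontinuity in slope at E on the released structure — sum the simple-span end rotations:
  span DE: point load 147.8 at a = 5.5: Pab(L + a)/(6LEI) = 1118/EI
  span DE: point load 46 at a = 8.25: Pab(L + a)/(6LEI) = 304.4/EI
  relative rotation θ_0 = (1422 + 0)/EI = 1422/EI
A unit hogging moment at E produces rotation L₁/(3EI) + L₂/(3EI) = 4.917/EI.
Slope continuity at E: θ_0 = M_E·4.917/EI, so M_E = 1422/4.917 = 289.2 kN·m (hogging).

M_E = 289.2 kN·m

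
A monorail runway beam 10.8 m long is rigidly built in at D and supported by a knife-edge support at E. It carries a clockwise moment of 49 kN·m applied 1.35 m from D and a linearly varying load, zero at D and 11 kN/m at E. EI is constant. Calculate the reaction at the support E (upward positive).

R_E = 34.27 kN

Take the reaction at E as the redundant and release it; the primary structure is a cantilever fixed at D.
Downward deflection at the released point E due to the loads:
  clockwise couple 49 at a = 1.35: M₀a(2L − a)/(2EI) = 669.8/EI
  triangular load, peak 11 at the free end: 11w₀L⁴/(120EI) = 13718/EI
  δ_0 = 14388/EI
Flexibility coefficient — unit upward force at E: δ_{EE} = L³/(3EI) = 419.9/EI.
The prop prevents deflection at E: R_E = δ_0/δ_{EE} = 14388/419.9 = 34.27 kN.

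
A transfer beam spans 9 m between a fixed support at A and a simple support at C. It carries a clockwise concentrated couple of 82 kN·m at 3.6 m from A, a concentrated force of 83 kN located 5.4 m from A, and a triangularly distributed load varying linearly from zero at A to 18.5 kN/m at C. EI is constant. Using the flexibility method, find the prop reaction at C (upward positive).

R_C = 90.39 kN

Remove the prop at C; the released (primary) structure is a cantilever built in at A.
Downward deflection at the released point C due to the loads:
  clockwise couple 82 at a = 3.6: M₀a(2L − a)/(2EI) = 2125/EI
  point load 83 at a = 5.4: Pa²(3L − a)/(6EI) = 8713/EI
  triangular load, peak 18.5 at the free end: 11w₀L⁴/(120EI) = 11126/EI
  δ_0 = 21965/EI
Tip deflection under a unit load at C: L³/(3EI) = 243/EI.
Compatibility at C: δ_0 − R_C·δ_{CC} = 0, so R_C = 21965/243 = 90.39 kN.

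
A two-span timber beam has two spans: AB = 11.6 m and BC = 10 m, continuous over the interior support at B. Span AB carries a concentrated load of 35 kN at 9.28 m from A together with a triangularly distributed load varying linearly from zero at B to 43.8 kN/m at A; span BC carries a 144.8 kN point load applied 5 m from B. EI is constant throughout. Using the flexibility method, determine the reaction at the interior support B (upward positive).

R_B = 248.7 kN

Take M_B as the redundant. Released structure: two simple spans AB and BC with a hinge at B.
Discontinuity in slope at B on the released structure — sum the simple-span end rotations:
  span AB: point load 35 at a = 9.28: Pab(L + a)/(6LEI) = 226.1/EI
  span AB: triangular load, peak 43.8: 7w₀L³/(360EI) = 1329/EI
  span BC: point load 144.8 at a = 5: Pab(L + b)/(6LEI) = 905/EI
  relative rotation θ_0 = (1555 + 905)/EI = 2460/EI
A unit hogging moment at B produces rotation L₁/(3EI) + L₂/(3EI) = 7.2/EI.
Slope continuity at B: θ_0 = M_B·7.2/EI, so M_B = 2460/7.2 = 341.7 kN·m (hogging).
Span AB, ΣM about A with M_B applied at B: R_B^{AB}·11.6 = 1307 + 341.7, so R_B^{AB} = 142.1 kN and R_A = 289 − 142.1 = 146.9 kN.
Span BC, ΣM about C: R_B^{BC}·10 = 724 + 341.7, so R_B^{BC} = 106.6 kN and R_C = 144.8 − 106.6 = 38.23 kN.
R_B = 142.1 + 106.6 = 248.7 kN.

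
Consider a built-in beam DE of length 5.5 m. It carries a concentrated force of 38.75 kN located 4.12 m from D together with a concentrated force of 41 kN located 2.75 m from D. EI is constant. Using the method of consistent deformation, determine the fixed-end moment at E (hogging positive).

Release both end moments; the primary structure is a simply-supported span DE with redundants M_D and M_E.
Simple-span end rotations at D and E under the given loads:
  at D: point load 38.75 at a = 4.12: Pab(L + b)/(6LEI) = 45.93/EI
  at E: point load 38.75 at a = 4.12: Pab(L + a)/(6LEI) = 64.23/EI
  at D: point load 41 at a = 2.75: Pab(L + b)/(6LEI) = 77.52/EI
  at E: point load 41 at a = 2.75: Pab(L + a)/(6LEI) = 77.52/EI
  θ_D0 = 123.4/EI,  θ_E0 = 141.7/EI
Flexibility coefficients: a unit moment at one end gives L/(3EI) there and L/(6EI) at the far end, so f₁₁ = f₂₂ = 1.833/EI and f₁₂ = f₂₁ = 0.9167/EI.
Compatibility — zero rotation at each built-in end:
  1.833 M_D + 0.9167 M_E = 123.4
  0.9167 M_D + 1.833 M_E = 141.7
Solving the pair gives M_D = 38.24 kN·m and M_E = 58.19 kN·m (hogging).

M_E = 58.19 kN·m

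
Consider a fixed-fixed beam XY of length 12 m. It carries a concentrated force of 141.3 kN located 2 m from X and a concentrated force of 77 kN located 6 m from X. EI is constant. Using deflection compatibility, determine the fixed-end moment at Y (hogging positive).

M_Y = 154.8 kN·m

Take the two fixed-end moments M_X, M_Y as redundants; the released structure is the simple span XY.
End rotations of the released simple span under the applied load (×1/EI):
  at X: point load 141.3 at a = 2: Pab(L + b)/(6LEI) = 863.5/EI
  at Y: point load 141.3 at a = 2: Pab(L + a)/(6LEI) = 549.5/EI
  at X: point load 77 at a = 6: Pab(L + b)/(6LEI) = 693/EI
  at Y: point load 77 at a = 6: Pab(L + a)/(6LEI) = 693/EI
  θ_X0 = 1556/EI,  θ_Y0 = 1242/EI
Flexibility coefficients: a unit moment at one end gives L/(3EI) there and L/(6EI) at the far end, so f₁₁ = f₂₂ = 4/EI and f₁₂ = f₂₁ = 2/EI.
Compatibility — zero rotation at each built-in end:
  4 M_X + 2 M_Y = 1556
  2 M_X + 4 M_Y = 1242
Solving the pair gives M_X = 311.8 kN·m and M_Y = 154.8 kN·m (hogging).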